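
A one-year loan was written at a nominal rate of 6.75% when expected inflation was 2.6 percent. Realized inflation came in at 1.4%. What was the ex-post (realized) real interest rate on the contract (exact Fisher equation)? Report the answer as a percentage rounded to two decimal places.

Ex-post: (1 + 0.0675)/(1 + 0.0140) − 1 = 5.2761%
So the realized real rate is 5.28%.

5.28%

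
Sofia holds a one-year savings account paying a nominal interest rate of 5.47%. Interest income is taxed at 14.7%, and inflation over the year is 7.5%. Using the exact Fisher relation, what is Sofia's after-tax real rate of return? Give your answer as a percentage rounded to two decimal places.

After-tax nominal return = 5.47% × (1 − 0.147) = 4.66591%.
1 + r = 1.0466591 / 1.07500 = 0.973636
After-tax real rate = 0.973636 − 1 → -2.64%.

-2.64%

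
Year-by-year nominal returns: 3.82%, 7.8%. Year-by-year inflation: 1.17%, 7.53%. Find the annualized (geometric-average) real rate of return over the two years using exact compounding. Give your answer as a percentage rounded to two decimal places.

Nominal growth factor = 1.0382 × 1.0780 = 1.11917960
Price-level growth factor = 1.0117 × 1.0753 = 1.08788101
Real growth factor = 1.11917960 / 1.08788101 = 1.02877023
Annualized real rate = 1.02877023^(1/2) − 1 = 1.4283% → 1.43%.

1.43%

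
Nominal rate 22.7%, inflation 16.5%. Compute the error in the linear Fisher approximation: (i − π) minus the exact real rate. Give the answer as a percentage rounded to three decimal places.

0.878%

Approximate: r ≈ 22.700% − 16.500% = 6.2000%
Exact: (1 + 0.2270)/(1 + 0.1650) − 1 = 5.3219%
Error = 6.2000% − 5.3219% = 0.8781% → 0.878%.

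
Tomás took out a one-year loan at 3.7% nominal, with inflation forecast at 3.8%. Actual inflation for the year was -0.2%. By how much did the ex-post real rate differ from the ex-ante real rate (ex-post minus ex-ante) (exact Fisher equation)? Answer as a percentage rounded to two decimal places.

Ex-ante: (1 + 0.0370)/(1 + 0.0380) − 1 = -0.0963%
Ex-post: (1 + 0.0370)/(1 − 0.0020) − 1 = 3.9078%
Difference (ex-post − ex-ante) = 4.0042% → 4.00%.

4.00%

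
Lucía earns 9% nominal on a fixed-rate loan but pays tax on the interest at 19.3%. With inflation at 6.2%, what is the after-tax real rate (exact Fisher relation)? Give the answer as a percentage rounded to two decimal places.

After-tax nominal return = 9% × (1 − 0.193) = 7.2630%.
1 + r = 1.07263 / 1.06200 = 1.010009
After-tax real rate = 1.010009 − 1 → 1.00%.

1.00%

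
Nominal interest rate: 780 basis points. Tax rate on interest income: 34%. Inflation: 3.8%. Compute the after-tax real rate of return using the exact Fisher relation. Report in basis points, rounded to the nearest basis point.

After-tax nominal return = 7.8% × (1 − 0.34) = 5.1480%.
1 + r = 1.05148 / 1.03800 = 1.012987
After-tax real rate = 1.012987 − 1 → 130 basis points.

130 basis points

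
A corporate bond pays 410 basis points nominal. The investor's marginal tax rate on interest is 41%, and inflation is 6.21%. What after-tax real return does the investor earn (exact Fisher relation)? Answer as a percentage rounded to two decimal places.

-3.57%

After-tax nominal return = 4.1% × (1 − 0.41) = 2.4190%.
1 + r = 1.02419 / 1.06210 = 0.964307
After-tax real rate = 0.964307 − 1 → -3.57%.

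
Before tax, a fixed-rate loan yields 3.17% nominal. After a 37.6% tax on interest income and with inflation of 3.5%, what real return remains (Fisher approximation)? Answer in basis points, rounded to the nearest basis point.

-152 basis points

After-tax nominal return = 3.17% × (1 − 0.376) = 1.97808%.
r ≈ 1.97808% − 3.5% → -152 basis points.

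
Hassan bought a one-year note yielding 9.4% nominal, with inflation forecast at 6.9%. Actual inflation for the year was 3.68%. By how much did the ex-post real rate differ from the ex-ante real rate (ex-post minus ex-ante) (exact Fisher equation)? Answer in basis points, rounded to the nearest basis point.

318 basis points

Ex-ante: (1 + 0.0940)/(1 + 0.0690) − 1 = 2.3386%
Ex-post: (1 + 0.0940)/(1 + 0.0368) − 1 = 5.5170%
Difference (ex-post − ex-ante) = 3.1783% → 318 basis points.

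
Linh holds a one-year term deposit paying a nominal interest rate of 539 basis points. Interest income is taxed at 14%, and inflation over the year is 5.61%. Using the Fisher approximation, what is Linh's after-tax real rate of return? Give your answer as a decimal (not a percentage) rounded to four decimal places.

After-tax nominal return = 5.39% × (1 − 0.14) = 4.6354%.
r ≈ 4.6354% − 5.61% → -0.0097.

-0.0097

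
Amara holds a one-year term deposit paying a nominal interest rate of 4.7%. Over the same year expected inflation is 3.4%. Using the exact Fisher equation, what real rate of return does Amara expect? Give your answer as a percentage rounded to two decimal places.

1.26%

By the Fisher equation, 1 + r = (1 + i)/(1 + π).
1 + r = 1.04700 / 1.03400 = 1.012573
r = 1.012573 − 1 = 1.2573%, i.e. 1.26%.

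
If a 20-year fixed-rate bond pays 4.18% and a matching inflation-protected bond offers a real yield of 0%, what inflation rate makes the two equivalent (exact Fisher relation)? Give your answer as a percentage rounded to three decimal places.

4.180%

(1 + π) = (1 + i)/(1 + r) = 1.04180 / 1.00000 = 1.041800
Break-even inflation = 1.041800 − 1 → 4.180%.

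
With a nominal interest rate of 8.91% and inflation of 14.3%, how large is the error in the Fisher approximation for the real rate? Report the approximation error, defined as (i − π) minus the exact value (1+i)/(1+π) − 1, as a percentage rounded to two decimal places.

-0.67%

Approximate: r ≈ 8.910% − 14.300% = -5.3900%
Exact: (1 + 0.0891)/(1 + 0.1430) − 1 = -4.7157%
Error = -5.3900% − (-4.7157%) = -0.6743% → -0.67%.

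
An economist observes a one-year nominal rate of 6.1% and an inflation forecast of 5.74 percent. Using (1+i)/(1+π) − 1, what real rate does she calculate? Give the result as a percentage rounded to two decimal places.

1 + r = 1.06100 / 1.05740 = 1.003405
r = 1.003405 − 1 = 0.3405%, i.e. 0.34%.

0.34%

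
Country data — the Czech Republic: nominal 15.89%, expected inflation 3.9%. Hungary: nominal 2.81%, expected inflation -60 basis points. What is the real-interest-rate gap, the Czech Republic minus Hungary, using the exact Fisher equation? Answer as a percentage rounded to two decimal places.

The Czech Republic: (1 + 0.1589)/(1 + 0.0390) − 1 = 11.5399%
Hungary: (1 + 0.0281)/(1 − 0.0060) − 1 = 3.4306%
Differential = 11.5399% − 3.4306% = 8.1094% → 8.11%.

8.11%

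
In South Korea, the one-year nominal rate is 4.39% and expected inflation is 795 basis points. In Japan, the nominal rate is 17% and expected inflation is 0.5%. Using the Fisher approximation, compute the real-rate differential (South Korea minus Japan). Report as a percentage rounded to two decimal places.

-20.06%

South Korea: 4.39% − 7.95% = -3.560%
Japan: 17% − 0.5% = 16.500%
Differential = -20.060% → -20.06%.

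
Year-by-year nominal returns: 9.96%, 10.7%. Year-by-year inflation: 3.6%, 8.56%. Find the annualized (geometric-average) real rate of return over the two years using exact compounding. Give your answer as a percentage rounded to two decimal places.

Nominal growth factor = 1.0996 × 1.1070 = 1.21725720
Price-level growth factor = 1.0360 × 1.0856 = 1.12468160
Real growth factor = 1.21725720 / 1.12468160 = 1.08231272
Annualized real rate = 1.08231272^(1/2) − 1 = 4.0343% → 4.03%.

4.03%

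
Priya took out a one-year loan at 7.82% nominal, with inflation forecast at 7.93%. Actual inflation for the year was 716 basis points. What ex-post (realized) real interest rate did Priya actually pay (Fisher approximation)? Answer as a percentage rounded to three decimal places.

Ex-post: 7.82% − 7.16% = 0.660%
So the realized real rate is 0.660%.

0.660%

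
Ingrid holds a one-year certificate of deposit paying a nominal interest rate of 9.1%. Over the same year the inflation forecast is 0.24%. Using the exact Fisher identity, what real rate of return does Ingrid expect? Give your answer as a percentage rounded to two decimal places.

8.84%

By the Fisher identity, 1 + r = (1 + i)/(1 + π).
1 + r = 1.09100 / 1.00240 = 1.088388
r = 1.088388 − 1 = 8.8388%, i.e. 8.84%.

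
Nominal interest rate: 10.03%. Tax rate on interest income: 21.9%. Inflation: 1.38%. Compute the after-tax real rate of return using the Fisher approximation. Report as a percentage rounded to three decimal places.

After-tax nominal return = 10.03% × (1 − 0.219) = 7.83343%.
r ≈ 7.83343% − 1.38% → 6.453%.

6.453%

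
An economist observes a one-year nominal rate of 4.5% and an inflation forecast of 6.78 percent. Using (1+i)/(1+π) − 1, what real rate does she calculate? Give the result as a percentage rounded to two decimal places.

1 + r = 1.04500 / 1.06780 = 0.978648
r = 0.978648 − 1 = -2.1352%, i.e. -2.14%.

-2.14%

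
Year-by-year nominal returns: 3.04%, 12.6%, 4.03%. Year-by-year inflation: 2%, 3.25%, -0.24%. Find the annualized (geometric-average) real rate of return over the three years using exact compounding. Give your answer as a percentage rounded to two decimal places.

Compound the nominal returns: 1.0304 × 1.1260 × 1.0403 = 1.20698769.
Compound inflation: 1.0200 × 1.0325 × 0.9976 = 1.05062244.
Deflate: 1.20698769 / 1.05062244 = 1.14883105.
Annualized real rate = 1.14883105^(1/3) − 1 = 4.7334% → 4.73%.

4.73%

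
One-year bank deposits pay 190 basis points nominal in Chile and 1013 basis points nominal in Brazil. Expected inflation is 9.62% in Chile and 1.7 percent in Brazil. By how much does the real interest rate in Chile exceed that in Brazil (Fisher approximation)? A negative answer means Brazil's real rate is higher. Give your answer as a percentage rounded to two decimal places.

-16.15%

Chile: 1.9% − 9.62% = -7.720%
Brazil: 10.13% − 1.7% = 8.430%
Differential = -16.150% → -16.15%.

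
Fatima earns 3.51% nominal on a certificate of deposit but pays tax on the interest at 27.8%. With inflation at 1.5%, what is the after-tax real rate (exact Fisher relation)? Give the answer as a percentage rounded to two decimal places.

After-tax nominal return = 3.51% × (1 − 0.278) = 2.53422%.
1 + r = 1.0253422 / 1.01500 = 1.010189
After-tax real rate = 1.010189 − 1 → 1.02%.

1.02%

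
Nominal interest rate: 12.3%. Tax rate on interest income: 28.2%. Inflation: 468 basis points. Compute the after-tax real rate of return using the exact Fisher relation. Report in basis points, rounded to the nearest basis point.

397 basis points

After-tax nominal return = 12.3% × (1 − 0.282) = 8.8314%.
1 + r = 1.088314 / 1.04680 = 1.039658
After-tax real rate = 1.039658 − 1 → 397 basis points.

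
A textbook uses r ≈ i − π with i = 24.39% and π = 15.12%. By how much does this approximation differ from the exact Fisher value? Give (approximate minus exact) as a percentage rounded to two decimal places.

Approximate: r ≈ 24.390% − 15.120% = 9.2700%
Exact: (1 + 0.2439)/(1 + 0.1512) − 1 = 8.0525%
Error = 9.2700% − 8.0525% = 1.2175% → 1.22%.

1.22%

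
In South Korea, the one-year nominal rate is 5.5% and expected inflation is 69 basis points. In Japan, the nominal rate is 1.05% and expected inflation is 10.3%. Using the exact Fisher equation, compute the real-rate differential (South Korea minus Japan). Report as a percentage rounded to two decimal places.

South Korea: (1 + 0.0550)/(1 + 0.0069) − 1 = 4.7770%
Japan: (1 + 0.0105)/(1 + 0.1030) − 1 = -8.3862%
Differential = 4.7770% − (-8.3862%) = 13.1633% → 13.16%.

13.16%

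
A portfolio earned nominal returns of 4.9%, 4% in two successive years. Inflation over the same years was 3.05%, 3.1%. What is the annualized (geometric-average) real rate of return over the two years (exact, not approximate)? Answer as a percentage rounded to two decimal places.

1.33%

Nominal growth factor = 1.0490 × 1.0400 = 1.09096000
Price-level growth factor = 1.0305 × 1.0310 = 1.06244550
Real growth factor = 1.09096000 / 1.06244550 = 1.02683855
Annualized real rate = 1.02683855^(1/2) − 1 = 1.3330% → 1.33%.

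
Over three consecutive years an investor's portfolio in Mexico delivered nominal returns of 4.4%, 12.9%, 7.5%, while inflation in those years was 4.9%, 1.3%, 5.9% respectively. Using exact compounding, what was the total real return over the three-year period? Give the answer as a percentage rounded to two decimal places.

12.60%

Compound the nominal returns: 1.0440 × 1.1290 × 1.0750 = 1.267077.
Compound inflation: 1.0490 × 1.0130 × 1.0590 = 1.125333.
Deflate: 1.267077 / 1.125333 = 1.125958.
Total real return = 1.125958 − 1 → 12.60%.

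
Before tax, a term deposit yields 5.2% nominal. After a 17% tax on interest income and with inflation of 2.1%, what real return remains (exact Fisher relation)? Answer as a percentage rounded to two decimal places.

After-tax nominal return = 5.2% × (1 − 0.17) = 4.3160%.
1 + r = 1.04316 / 1.02100 = 1.021704
After-tax real rate = 1.021704 − 1 → 2.17%.

2.17%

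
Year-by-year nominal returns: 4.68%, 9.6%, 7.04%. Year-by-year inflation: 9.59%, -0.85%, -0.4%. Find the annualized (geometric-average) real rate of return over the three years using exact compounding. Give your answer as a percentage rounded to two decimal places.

Compound the nominal returns: 1.0468 × 1.0960 × 1.0704 = 1.22806221.
Compound inflation: 1.0959 × 0.9915 × 0.9960 = 1.08223851.
Deflate: 1.22806221 / 1.08223851 = 1.13474267.
Annualized real rate = 1.13474267^(1/3) − 1 = 4.3036% → 4.30%.

4.30%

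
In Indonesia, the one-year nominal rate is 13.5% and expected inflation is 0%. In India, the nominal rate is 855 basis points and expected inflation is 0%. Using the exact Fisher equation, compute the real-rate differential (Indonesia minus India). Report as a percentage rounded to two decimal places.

Indonesia: (1 + 0.1350)/(1 + 0.0000) − 1 = 13.5000%
India: (1 + 0.0855)/(1 + 0.0000) − 1 = 8.5500%
Differential = 13.5000% − 8.5500% = 4.9500% → 4.95%.

4.95%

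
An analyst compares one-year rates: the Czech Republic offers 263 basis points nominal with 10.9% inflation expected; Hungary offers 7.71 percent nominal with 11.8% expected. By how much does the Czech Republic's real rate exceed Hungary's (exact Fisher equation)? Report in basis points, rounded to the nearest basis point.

-380 basis points

The Czech Republic: (1 + 0.0263)/(1 + 0.1090) − 1 = -7.4572%
Hungary: (1 + 0.0771)/(1 + 0.1180) − 1 = -3.6583%
Differential = -7.4572% − (-3.6583%) = -3.7989% → -380 basis points.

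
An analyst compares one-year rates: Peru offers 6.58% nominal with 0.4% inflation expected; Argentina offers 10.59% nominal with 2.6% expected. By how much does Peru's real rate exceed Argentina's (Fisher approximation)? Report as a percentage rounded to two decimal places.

Peru: 6.58% − 0.4% = 6.180%
Argentina: 10.59% − 2.6% = 7.990%
Differential = -1.810% → -1.81%.

-1.81%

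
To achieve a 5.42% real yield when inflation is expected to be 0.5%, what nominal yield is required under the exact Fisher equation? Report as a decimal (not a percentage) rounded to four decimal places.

0.0595

(1 + i) = (1 + r)(1 + π) = 1.05420 × 1.00500 = 1.059471
i = 1.059471 − 1, so the required nominal rate is 0.0595.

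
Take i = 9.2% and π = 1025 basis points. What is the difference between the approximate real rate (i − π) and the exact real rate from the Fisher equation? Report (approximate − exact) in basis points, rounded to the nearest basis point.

Approximate: r ≈ 9.200% − 10.250% = -1.0500%
Exact: (1 + 0.0920)/(1 + 0.1025) − 1 = -0.9524%
Error = -1.0500% − (-0.9524%) = -0.0976% → -10 basis points.

-10 basis points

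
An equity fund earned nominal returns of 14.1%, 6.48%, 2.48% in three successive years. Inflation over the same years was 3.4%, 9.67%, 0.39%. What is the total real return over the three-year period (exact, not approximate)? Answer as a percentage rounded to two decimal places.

Nominal growth factor = 1.1410 × 1.0648 × 1.0248 = 1.245067
Price-level growth factor = 1.0340 × 1.0967 × 1.0039 = 1.138410
Real growth factor = 1.245067 / 1.138410 = 1.093689
Total real return = 1.093689 − 1 → 9.37%.

9.37%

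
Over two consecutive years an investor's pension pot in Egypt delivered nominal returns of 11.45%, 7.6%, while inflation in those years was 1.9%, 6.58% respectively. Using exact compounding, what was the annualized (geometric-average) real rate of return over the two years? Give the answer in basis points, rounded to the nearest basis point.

Compound the nominal returns: 1.1145 × 1.0760 = 1.19920200.
Compound inflation: 1.0190 × 1.0658 = 1.08605020.
Deflate: 1.19920200 / 1.08605020 = 1.10418653.
Annualized real rate = 1.10418653^(1/2) − 1 = 5.0803% → 508 basis points.

508 basis points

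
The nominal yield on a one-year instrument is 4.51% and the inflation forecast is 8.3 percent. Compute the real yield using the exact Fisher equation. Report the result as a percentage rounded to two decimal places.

-3.50%

1 + r = 1.04510 / 1.08300 = 0.965005
r = 0.965005 − 1 = -3.4995%, i.e. -3.50%.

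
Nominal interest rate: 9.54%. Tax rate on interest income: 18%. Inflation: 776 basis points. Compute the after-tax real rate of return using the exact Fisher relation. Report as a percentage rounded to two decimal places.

After-tax nominal return = 9.54% × (1 − 0.18) = 7.8228%.
1 + r = 1.078228 / 1.07760 = 1.000583
After-tax real rate = 1.000583 − 1 → 0.06%.

0.06%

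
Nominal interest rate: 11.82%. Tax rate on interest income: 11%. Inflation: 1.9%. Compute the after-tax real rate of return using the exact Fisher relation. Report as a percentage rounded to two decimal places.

8.46%

After-tax nominal return = 11.82% × (1 − 0.11) = 10.5198%.
1 + r = 1.105198 / 1.01900 = 1.084591
After-tax real rate = 1.084591 − 1 → 8.46%.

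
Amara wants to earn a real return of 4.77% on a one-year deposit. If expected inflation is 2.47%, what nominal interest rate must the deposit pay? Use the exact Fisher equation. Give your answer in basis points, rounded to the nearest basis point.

736 basis points

(1 + i) = (1 + r)(1 + π) = 1.04770 × 1.02470 = 1.07357819
i = 1.07357819 − 1, so the required nominal rate is 736 basis points.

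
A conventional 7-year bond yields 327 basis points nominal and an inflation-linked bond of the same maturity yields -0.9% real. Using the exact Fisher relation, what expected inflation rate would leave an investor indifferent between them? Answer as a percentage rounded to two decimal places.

4.21%

(1 + π) = (1 + i)/(1 + r) = 1.03270 / 0.99100 = 1.042079
Break-even inflation = 1.042079 − 1 → 4.21%.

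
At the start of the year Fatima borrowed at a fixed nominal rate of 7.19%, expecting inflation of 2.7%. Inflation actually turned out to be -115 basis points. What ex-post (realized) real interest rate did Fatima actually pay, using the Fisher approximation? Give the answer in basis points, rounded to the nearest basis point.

834 basis points

Ex-post: 7.19% − (-1.15%) = 8.340%
So the realized real rate is 834 basis points.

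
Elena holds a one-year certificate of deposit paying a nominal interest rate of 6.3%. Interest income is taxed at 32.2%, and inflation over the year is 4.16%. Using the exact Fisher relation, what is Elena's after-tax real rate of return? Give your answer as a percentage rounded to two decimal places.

0.11%

After-tax nominal return = 6.3% × (1 − 0.322) = 4.2714%.
1 + r = 1.042714 / 1.04160 = 1.001070
After-tax real rate = 1.001070 − 1 → 0.11%.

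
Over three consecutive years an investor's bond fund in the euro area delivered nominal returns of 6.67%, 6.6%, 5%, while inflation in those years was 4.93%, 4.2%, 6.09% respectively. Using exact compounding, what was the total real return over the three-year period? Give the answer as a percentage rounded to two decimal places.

2.93%

Nominal growth factor = 1.0667 × 1.0660 × 1.0500 = 1.193957
Price-level growth factor = 1.0493 × 1.0420 × 1.0609 = 1.159957
Real growth factor = 1.193957 / 1.159957 = 1.029312
Total real return = 1.029312 − 1 → 2.93%.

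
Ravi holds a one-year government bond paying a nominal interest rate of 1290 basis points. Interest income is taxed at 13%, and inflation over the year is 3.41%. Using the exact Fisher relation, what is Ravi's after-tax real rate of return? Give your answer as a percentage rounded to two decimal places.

After-tax nominal return = 12.9% × (1 − 0.13) = 11.2230%.
1 + r = 1.11223 / 1.03410 = 1.075554
After-tax real rate = 1.075554 − 1 → 7.56%.

7.56%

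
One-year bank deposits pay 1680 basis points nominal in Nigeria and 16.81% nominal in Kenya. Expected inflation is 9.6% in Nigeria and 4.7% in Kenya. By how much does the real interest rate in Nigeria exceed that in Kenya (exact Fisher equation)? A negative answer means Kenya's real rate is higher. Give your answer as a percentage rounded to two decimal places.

-5.00%

Nigeria: (1 + 0.1680)/(1 + 0.0960) − 1 = 6.5693%
Kenya: (1 + 0.1681)/(1 + 0.0470) − 1 = 11.5664%
Differential = 6.5693% − 11.5664% = -4.9970% → -5.00%.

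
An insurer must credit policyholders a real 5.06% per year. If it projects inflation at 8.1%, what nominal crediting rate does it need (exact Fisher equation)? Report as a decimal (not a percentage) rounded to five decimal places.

0.13570

(1 + i) = (1 + r)(1 + π) = 1.05060 × 1.08100 = 1.1356986
i = 1.1356986 − 1, so the required nominal rate is 0.13570.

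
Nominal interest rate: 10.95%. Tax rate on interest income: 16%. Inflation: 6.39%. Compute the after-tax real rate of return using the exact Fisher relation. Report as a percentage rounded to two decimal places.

2.64%

After-tax nominal return = 10.95% × (1 − 0.16) = 9.1980%.
1 + r = 1.09198 / 1.06390 = 1.026393
After-tax real rate = 1.026393 − 1 → 2.64%.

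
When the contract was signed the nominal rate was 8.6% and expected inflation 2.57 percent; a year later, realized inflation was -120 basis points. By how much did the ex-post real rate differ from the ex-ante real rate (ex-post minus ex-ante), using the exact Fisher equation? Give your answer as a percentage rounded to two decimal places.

Ex-ante: (1 + 0.0860)/(1 + 0.0257) − 1 = 5.8789%
Ex-post: (1 + 0.0860)/(1 − 0.0120) − 1 = 9.9190%
Difference (ex-post − ex-ante) = 4.0401% → 4.04%.

4.04%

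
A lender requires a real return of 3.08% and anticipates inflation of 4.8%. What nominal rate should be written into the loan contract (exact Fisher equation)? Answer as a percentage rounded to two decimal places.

8.03%

(1 + i) = (1 + r)(1 + π) = 1.03080 × 1.04800 = 1.0802784
i = 1.0802784 − 1, so the required nominal rate is 8.03%.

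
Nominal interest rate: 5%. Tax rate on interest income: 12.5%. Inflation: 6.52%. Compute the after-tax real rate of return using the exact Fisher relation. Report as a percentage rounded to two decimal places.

After-tax nominal return = 5% × (1 − 0.125) = 4.3750%.
1 + r = 1.04375 / 1.06520 = 0.979863
After-tax real rate = 0.979863 − 1 → -2.01%.

-2.01%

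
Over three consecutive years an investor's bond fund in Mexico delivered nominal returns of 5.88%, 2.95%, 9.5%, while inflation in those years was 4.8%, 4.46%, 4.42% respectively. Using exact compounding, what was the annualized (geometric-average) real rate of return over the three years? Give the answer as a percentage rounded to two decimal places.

1.45%

Nominal growth factor = 1.0588 × 1.0295 × 1.0950 = 1.19358789
Price-level growth factor = 1.0480 × 1.0446 × 1.0442 = 1.14312834
Real growth factor = 1.19358789 / 1.14312834 = 1.04414163
Annualized real rate = 1.04414163^(1/3) − 1 = 1.4503% → 1.45%.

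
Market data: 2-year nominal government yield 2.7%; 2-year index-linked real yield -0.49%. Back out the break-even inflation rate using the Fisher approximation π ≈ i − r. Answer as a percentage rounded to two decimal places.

π ≈ i − r = 2.7% − (-0.49%) → 3.19%.

3.19%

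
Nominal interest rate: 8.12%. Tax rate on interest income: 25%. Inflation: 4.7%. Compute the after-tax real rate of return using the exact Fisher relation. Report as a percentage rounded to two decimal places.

After-tax nominal return = 8.12% × (1 − 0.25) = 6.0900%.
1 + r = 1.06090 / 1.04700 = 1.013276
After-tax real rate = 1.013276 − 1 → 1.33%.

1.33%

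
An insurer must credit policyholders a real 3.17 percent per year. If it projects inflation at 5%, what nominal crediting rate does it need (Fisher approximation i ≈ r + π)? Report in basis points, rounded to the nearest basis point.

817 basis points

i ≈ r + π = 3.17% + 5% = 817 basis points.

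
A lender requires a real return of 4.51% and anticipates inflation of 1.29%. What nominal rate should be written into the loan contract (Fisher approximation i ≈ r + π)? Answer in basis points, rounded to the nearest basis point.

i ≈ r + π = 4.51% + 1.29% = 580 basis points.

580 basis points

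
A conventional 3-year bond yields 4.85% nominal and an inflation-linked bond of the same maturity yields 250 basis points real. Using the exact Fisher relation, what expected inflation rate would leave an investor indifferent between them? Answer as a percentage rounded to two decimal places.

(1 + π) = (1 + i)/(1 + r) = 1.04850 / 1.02500 = 1.022927
Break-even inflation = 1.022927 − 1 → 2.29%.

2.29%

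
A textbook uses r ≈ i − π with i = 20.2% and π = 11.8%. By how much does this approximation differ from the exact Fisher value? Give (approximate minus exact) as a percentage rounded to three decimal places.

0.887%

Approximate: r ≈ 20.200% − 11.800% = 8.4000%
Exact: (1 + 0.2020)/(1 + 0.1180) − 1 = 7.5134%
Error = 8.4000% − 7.5134% = 0.8866% → 0.887%.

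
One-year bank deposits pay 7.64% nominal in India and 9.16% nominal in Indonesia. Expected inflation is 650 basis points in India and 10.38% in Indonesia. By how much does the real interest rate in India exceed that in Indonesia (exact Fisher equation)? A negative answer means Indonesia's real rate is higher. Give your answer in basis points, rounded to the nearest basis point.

218 basis points

India: (1 + 0.0764)/(1 + 0.0650) − 1 = 1.0704%
Indonesia: (1 + 0.0916)/(1 + 0.1038) − 1 = -1.1053%
Differential = 1.0704% − (-1.1053%) = 2.1757% → 218 basis points.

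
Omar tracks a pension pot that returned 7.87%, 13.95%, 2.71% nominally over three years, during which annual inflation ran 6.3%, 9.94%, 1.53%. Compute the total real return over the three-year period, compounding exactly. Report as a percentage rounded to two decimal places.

6.40%

Nominal growth factor = 1.0787 × 1.1395 × 1.0271 = 1.262489
Price-level growth factor = 1.0630 × 1.0994 × 1.0153 = 1.186543
Real growth factor = 1.262489 / 1.186543 = 1.064007
Total real return = 1.064007 − 1 → 6.40%.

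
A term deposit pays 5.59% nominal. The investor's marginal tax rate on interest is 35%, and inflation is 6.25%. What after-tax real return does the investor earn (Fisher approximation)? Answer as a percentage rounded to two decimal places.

-2.62%

After-tax nominal return = 5.59% × (1 − 0.35) = 3.6335%.
r ≈ 3.6335% − 6.25% → -2.62%.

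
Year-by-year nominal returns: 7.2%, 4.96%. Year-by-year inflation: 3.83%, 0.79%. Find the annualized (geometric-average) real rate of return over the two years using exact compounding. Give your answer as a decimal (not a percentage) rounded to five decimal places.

Nominal growth factor = 1.0720 × 1.0496 = 1.125171200
Price-level growth factor = 1.0383 × 1.0079 = 1.046502570
Real growth factor = 1.125171200 / 1.046502570 = 1.075172897
Annualized real rate = 1.075172897^(1/2) − 1 = 3.69054% → 0.03691.

0.03691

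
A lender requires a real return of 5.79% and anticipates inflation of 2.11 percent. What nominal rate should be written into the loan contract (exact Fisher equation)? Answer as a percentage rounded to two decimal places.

(1 + i) = (1 + r)(1 + π) = 1.05790 × 1.02110 = 1.08022169
i = 1.08022169 − 1, so the required nominal rate is 8.02%.

8.02%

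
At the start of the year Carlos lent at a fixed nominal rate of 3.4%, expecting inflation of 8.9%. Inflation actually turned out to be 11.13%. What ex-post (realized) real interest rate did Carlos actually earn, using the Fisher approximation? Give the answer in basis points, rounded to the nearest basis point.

-773 basis points

Ex-post: 3.4% − 11.13% = -7.730%
So the realized real rate is -773 basis points.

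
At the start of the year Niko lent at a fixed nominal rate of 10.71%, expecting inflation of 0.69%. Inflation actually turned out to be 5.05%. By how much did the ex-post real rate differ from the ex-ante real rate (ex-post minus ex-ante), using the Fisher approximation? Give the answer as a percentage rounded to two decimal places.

-4.36%

Ex-ante: 10.71% − 0.69% = 10.020%
Ex-post: 10.71% − 5.05% = 5.660%
Difference (ex-post − ex-ante) = -4.3600% → -4.36%.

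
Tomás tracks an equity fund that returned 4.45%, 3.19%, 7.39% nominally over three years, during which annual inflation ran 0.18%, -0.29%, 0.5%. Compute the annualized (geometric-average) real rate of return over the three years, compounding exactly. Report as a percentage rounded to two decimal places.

Nominal growth factor = 1.0445 × 1.0319 × 1.0739 = 1.15747041
Price-level growth factor = 1.0018 × 0.9971 × 1.0050 = 1.00388925
Real growth factor = 1.15747041 / 1.00388925 = 1.15298616
Annualized real rate = 1.15298616^(1/3) − 1 = 4.8596% → 4.86%.

4.86%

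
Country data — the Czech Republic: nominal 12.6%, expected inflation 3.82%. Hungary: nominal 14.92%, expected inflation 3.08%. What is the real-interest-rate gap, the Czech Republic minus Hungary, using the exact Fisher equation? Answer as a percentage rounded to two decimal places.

-3.03%

The Czech Republic: (1 + 0.1260)/(1 + 0.0382) − 1 = 8.4569%
Hungary: (1 + 0.1492)/(1 + 0.0308) − 1 = 11.4862%
Differential = 8.4569% − 11.4862% = -3.0293% → -3.03%.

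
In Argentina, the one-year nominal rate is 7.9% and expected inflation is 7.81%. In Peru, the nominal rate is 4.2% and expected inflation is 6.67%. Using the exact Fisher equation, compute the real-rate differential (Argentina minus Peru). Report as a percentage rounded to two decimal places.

2.40%

Argentina: (1 + 0.0790)/(1 + 0.0781) − 1 = 0.0835%
Peru: (1 + 0.0420)/(1 + 0.0667) − 1 = -2.3156%
Differential = 0.0835% − (-2.3156%) = 2.3990% → 2.40%.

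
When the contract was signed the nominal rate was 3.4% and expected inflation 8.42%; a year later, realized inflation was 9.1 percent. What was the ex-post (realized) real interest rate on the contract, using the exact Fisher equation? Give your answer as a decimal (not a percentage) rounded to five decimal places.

Ex-post: (1 + 0.0340)/(1 + 0.0910) − 1 = -5.2246%
So the realized real rate is -0.05225.

-0.05225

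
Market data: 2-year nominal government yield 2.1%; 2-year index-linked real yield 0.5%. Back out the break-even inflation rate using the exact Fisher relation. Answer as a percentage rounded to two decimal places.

1.59%

(1 + π) = (1 + i)/(1 + r) = 1.02100 / 1.00500 = 1.015920
Break-even inflation = 1.015920 − 1 → 1.59%.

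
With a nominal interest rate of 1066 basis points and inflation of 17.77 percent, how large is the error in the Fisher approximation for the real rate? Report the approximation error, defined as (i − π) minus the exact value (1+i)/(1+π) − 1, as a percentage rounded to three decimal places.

Approximate: r ≈ 10.660% − 17.770% = -7.1100%
Exact: (1 + 0.1066)/(1 + 0.1777) − 1 = -6.0372%
Error = -7.1100% − (-6.0372%) = -1.0728% → -1.073%.

-1.073%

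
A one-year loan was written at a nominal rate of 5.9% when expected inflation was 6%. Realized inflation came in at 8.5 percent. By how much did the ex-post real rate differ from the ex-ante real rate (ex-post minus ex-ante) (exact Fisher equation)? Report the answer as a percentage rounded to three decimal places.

Ex-ante: (1 + 0.0590)/(1 + 0.0600) − 1 = -0.0943%
Ex-post: (1 + 0.0590)/(1 + 0.0850) − 1 = -2.3963%
Difference (ex-post − ex-ante) = -2.3020% → -2.302%.

-2.302%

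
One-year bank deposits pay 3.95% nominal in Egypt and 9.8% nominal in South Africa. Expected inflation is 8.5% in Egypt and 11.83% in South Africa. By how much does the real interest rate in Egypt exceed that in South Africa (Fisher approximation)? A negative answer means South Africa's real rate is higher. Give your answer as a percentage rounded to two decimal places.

-2.52%

Egypt: 3.95% − 8.5% = -4.550%
South Africa: 9.8% − 11.83% = -2.030%
Differential = -2.520% → -2.52%.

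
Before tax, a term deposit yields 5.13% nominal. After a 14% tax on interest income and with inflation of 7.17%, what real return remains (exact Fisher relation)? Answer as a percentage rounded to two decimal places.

-2.57%

After-tax nominal return = 5.13% × (1 − 0.14) = 4.4118%.
1 + r = 1.044118 / 1.07170 = 0.974263
After-tax real rate = 0.974263 − 1 → -2.57%.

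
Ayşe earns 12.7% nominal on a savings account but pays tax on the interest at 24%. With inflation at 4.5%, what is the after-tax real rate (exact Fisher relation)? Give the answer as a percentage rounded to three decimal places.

After-tax nominal return = 12.7% × (1 − 0.24) = 9.6520%.
1 + r = 1.09652 / 1.04500 = 1.049301
After-tax real rate = 1.049301 − 1 → 4.930%.

4.930%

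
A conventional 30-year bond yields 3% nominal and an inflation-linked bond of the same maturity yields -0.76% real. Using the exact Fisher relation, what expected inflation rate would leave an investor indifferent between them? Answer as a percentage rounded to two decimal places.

(1 + π) = (1 + i)/(1 + r) = 1.03000 / 0.99240 = 1.037888
Break-even inflation = 1.037888 − 1 → 3.79%.

3.79%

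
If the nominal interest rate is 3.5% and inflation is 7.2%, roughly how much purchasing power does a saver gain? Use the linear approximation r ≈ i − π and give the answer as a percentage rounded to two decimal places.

-3.70%

r ≈ i − π = 3.5% − 7.2% = -3.70%.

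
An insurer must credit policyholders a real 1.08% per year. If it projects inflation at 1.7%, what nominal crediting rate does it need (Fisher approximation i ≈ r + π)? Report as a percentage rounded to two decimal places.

2.78%

i ≈ r + π = 1.08% + 1.7% = 2.78%.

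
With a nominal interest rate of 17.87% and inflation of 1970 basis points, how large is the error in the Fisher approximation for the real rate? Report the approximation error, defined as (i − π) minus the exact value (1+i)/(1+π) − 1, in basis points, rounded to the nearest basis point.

-30 basis points

Approximate: r ≈ 17.870% − 19.700% = -1.8300%
Exact: (1 + 0.1787)/(1 + 0.1970) − 1 = -1.5288%
Error = -1.8300% − (-1.5288%) = -0.3012% → -30 basis points.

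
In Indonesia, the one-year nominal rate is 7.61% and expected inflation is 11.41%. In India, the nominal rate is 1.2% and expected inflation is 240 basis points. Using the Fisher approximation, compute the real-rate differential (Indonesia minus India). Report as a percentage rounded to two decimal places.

Indonesia: 7.61% − 11.41% = -3.800%
India: 1.2% − 2.4% = -1.200%
Differential = -2.600% → -2.60%.

-2.60%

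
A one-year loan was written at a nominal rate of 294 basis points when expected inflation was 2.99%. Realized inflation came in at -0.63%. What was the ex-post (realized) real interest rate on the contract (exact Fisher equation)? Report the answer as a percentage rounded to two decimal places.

Ex-post: (1 + 0.0294)/(1 − 0.0063) − 1 = 3.5926%
So the realized real rate is 3.59%.

3.59%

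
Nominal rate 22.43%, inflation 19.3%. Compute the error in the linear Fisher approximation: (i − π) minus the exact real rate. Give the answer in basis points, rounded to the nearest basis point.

51 basis points

Approximate: r ≈ 22.430% − 19.300% = 3.1300%
Exact: (1 + 0.2243)/(1 + 0.1930) − 1 = 2.6236%
Error = 3.1300% − 2.6236% = 0.5064% → 51 basis points.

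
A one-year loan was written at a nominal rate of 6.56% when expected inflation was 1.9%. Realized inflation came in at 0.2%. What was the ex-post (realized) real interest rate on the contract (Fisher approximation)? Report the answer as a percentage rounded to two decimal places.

6.36%

Ex-post: 6.56% − 0.2% = 6.360%
So the realized real rate is 6.36%.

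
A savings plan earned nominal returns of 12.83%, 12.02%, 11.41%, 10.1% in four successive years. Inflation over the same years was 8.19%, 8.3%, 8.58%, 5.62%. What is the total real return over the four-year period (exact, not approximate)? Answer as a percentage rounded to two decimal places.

Compound the nominal returns: 1.1283 × 1.1202 × 1.1141 × 1.1010 = 1.550357.
Compound inflation: 1.0819 × 1.0830 × 1.0858 × 1.0562 = 1.343729.
Deflate: 1.550357 / 1.343729 = 1.153772.
Total real return = 1.153772 − 1 → 15.38%.

15.38%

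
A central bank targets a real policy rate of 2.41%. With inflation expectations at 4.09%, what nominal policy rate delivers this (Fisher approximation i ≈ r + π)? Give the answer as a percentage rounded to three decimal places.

6.500%

i ≈ r + π = 2.41% + 4.09% = 6.500%.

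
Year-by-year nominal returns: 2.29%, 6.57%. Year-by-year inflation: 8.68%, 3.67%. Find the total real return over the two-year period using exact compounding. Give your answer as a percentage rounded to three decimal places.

Nominal growth factor = 1.0229 × 1.0657 = 1.090105
Price-level growth factor = 1.0868 × 1.0367 = 1.126686
Real growth factor = 1.090105 / 1.126686 = 0.967532
Total real return = 0.967532 − 1 → -3.247%.

-3.247%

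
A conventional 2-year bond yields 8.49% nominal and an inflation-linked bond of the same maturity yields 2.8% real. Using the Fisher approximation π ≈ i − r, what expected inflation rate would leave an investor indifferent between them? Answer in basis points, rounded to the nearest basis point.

π ≈ i − r = 8.49% − 2.8% → 569 basis points.

569 basis points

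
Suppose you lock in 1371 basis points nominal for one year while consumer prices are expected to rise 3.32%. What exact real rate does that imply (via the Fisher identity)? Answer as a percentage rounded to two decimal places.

10.06%

By the Fisher identity, 1 + r = (1 + i)/(1 + π).
1 + r = 1.13710 / 1.03320 = 1.100561
r = 1.100561 − 1 = 10.0561%, i.e. 10.06%.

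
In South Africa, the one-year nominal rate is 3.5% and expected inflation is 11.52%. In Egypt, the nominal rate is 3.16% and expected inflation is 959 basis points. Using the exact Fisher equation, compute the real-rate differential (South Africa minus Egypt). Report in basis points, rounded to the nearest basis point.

-132 basis points

South Africa: (1 + 0.0350)/(1 + 0.1152) − 1 = -7.1915%
Egypt: (1 + 0.0316)/(1 + 0.0959) − 1 = -5.8673%
Differential = -7.1915% − (-5.8673%) = -1.3242% → -132 basis points.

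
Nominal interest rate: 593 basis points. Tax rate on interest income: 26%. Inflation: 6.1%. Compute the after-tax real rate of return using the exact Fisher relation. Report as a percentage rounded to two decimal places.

After-tax nominal return = 5.93% × (1 − 0.26) = 4.3882%.
1 + r = 1.043882 / 1.06100 = 0.983866
After-tax real rate = 0.983866 − 1 → -1.61%.

-1.61%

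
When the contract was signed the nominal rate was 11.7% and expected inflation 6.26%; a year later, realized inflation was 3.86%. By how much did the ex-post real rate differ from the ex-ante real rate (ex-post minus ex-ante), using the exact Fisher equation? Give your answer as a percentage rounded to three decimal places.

2.429%

Ex-ante: (1 + 0.1170)/(1 + 0.0626) − 1 = 5.1195%
Ex-post: (1 + 0.1170)/(1 + 0.0386) − 1 = 7.5486%
Difference (ex-post − ex-ante) = 2.4291% → 2.429%.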